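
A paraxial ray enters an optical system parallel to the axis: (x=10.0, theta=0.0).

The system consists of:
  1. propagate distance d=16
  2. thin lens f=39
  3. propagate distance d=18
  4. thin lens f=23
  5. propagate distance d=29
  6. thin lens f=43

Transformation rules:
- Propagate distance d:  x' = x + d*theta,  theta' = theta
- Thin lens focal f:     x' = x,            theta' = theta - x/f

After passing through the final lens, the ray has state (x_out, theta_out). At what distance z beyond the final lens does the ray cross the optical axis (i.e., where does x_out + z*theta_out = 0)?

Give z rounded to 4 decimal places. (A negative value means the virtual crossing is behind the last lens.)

Initial: x=10.0000 theta=0.0000
After 1 (propagate distance d=16): x=10.0000 theta=0.0000
After 2 (thin lens f=39): x=10.0000 theta=-10/39 (≈-0.2564)
After 3 (propagate distance d=18): x=70/13 (≈5.3846) theta=-10/39 (≈-0.2564)
After 4 (thin lens f=23): x=70/13 (≈5.3846) theta=-440/897 (≈-0.4905)
After 5 (propagate distance d=29): x=-610/69 (≈-8.8406) theta=-440/897 (≈-0.4905)
After 6 (thin lens f=43): x=-610/69 (≈-8.8406) theta=-10990/38571 (≈-0.2849)
z_focus = -x_out/theta_out = -(-610/69)/(-10990/38571) = -34099/1099 ≈ -31.0273
Rounded to 4 decimal places: z = -31.0273

Answer: -31.0273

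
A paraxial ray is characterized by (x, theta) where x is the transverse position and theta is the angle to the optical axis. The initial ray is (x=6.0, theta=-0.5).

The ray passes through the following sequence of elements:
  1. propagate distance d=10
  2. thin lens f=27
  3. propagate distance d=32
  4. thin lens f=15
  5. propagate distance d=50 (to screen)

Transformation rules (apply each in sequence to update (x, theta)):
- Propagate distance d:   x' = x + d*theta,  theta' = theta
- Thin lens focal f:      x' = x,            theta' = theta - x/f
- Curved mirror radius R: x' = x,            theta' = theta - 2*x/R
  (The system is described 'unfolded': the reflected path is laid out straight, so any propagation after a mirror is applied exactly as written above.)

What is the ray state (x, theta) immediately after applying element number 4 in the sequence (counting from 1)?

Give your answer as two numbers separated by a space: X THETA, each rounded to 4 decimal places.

Answer: -16.1852 0.5420

Derivation:
Initial: x=6.0000 theta=-0.5000
After 1 (propagate distance d=10): x=1.0000 theta=-0.5000
After 2 (thin lens f=27): x=1.0000 theta=-29/54 (≈-0.5370)
After 3 (propagate distance d=32): x=-437/27 (≈-16.1852) theta=-29/54 (≈-0.5370)
After 4 (thin lens f=15): x=-437/27 (≈-16.1852) theta=439/810 (≈0.5420)
Rounded to 4 decimal places: x = -16.1852, theta = 0.5420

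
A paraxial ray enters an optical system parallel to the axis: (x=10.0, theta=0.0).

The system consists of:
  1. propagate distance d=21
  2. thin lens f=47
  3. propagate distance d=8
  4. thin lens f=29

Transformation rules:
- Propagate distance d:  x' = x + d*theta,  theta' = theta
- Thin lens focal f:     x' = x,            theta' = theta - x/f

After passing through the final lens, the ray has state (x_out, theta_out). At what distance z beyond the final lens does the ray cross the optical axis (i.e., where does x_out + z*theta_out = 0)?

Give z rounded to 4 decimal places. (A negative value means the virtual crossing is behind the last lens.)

Answer: 16.6324

Derivation:
Initial: x=10.0000 theta=0.0000
After 1 (propagate distance d=21): x=10.0000 theta=0.0000
After 2 (thin lens f=47): x=10.0000 theta=-10/47 (≈-0.2128)
After 3 (propagate distance d=8): x=390/47 (≈8.2979) theta=-10/47 (≈-0.2128)
After 4 (thin lens f=29): x=390/47 (≈8.2979) theta=-680/1363 (≈-0.4989)
z_focus = -x_out/theta_out = -(390/47)/(-680/1363) = 1131/68 ≈ 16.6324
Rounded to 4 decimal places: z = 16.6324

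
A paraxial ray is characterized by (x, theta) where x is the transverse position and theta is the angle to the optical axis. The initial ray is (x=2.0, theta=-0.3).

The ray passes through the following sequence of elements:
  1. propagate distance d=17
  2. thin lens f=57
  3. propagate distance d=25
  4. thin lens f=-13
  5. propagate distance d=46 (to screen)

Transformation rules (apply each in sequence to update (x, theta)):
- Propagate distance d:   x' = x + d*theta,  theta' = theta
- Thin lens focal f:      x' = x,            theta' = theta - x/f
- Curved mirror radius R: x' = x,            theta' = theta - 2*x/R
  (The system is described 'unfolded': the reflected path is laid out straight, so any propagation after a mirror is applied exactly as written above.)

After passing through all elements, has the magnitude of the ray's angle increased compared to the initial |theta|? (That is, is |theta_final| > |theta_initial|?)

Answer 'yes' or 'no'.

Initial: x=2.0000 theta=-0.3000
After 1 (propagate distance d=17): x=-3.1000 theta=-0.3000
After 2 (thin lens f=57): x=-3.1000 theta=-14/57 (≈-0.2456)
After 3 (propagate distance d=25): x=-5267/570 (≈-9.2404) theta=-14/57 (≈-0.2456)
After 4 (thin lens f=-13): x=-5267/570 (≈-9.2404) theta=-373/390 (≈-0.9564)
After 5 (propagate distance d=46 (to screen)): x=-131491/2470 (≈-53.2352) theta=-373/390 (≈-0.9564)
|theta_initial|=0.3000 |theta_final|=373/390 (≈0.9564) -> increased

Answer: yes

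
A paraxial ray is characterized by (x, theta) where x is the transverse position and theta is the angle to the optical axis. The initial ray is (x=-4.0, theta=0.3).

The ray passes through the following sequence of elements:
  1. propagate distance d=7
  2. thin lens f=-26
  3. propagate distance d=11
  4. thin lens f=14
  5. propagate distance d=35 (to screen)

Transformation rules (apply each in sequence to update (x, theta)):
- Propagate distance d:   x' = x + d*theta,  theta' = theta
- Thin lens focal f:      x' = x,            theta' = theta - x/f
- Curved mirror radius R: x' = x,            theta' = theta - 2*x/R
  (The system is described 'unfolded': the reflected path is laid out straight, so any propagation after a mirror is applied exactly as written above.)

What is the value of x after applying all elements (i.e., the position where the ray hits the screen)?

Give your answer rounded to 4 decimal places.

Initial: x=-4.0000 theta=0.3000
After 1 (propagate distance d=7): x=-1.9000 theta=0.3000
After 2 (thin lens f=-26): x=-1.9000 theta=59/260 (≈0.2269)
After 3 (propagate distance d=11): x=31/52 (≈0.5962) theta=59/260 (≈0.2269)
After 4 (thin lens f=14): x=31/52 (≈0.5962) theta=671/3640 (≈0.1843)
After 5 (propagate distance d=35 (to screen)): x=733/104 (≈7.0481) theta=671/3640 (≈0.1843)
Rounded to 4 decimal places: x = 7.0481

Answer: 7.0481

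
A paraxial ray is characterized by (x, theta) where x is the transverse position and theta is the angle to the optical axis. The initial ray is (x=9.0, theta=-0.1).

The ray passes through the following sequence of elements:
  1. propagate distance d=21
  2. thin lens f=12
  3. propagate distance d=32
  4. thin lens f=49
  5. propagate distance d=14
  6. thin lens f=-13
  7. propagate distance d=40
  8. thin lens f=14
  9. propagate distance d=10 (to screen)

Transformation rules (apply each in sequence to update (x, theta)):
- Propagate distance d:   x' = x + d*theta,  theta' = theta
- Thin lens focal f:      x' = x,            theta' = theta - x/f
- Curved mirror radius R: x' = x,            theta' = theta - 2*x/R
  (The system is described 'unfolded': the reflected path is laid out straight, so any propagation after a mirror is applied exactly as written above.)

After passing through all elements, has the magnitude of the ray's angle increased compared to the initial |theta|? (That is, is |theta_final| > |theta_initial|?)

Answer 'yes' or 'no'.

Initial: x=9.0000 theta=-0.1000
After 1 (propagate distance d=21): x=6.9000 theta=-0.1000
After 2 (thin lens f=12): x=6.9000 theta=-0.6750
After 3 (propagate distance d=32): x=-14.7000 theta=-0.6750
After 4 (thin lens f=49): x=-14.7000 theta=-0.3750
After 5 (propagate distance d=14): x=-19.9500 theta=-0.3750
After 6 (thin lens f=-13): x=-19.9500 theta=-993/520 (≈-1.9096)
After 7 (propagate distance d=40): x=-25047/260 (≈-96.3346) theta=-993/520 (≈-1.9096)
After 8 (thin lens f=14): x=-25047/260 (≈-96.3346) theta=174/35 (≈4.9714)
After 9 (propagate distance d=10 (to screen)): x=-84849/1820 (≈-46.6203) theta=174/35 (≈4.9714)
|theta_initial|=0.1000 |theta_final|=174/35 (≈4.9714) -> increased

Answer: yes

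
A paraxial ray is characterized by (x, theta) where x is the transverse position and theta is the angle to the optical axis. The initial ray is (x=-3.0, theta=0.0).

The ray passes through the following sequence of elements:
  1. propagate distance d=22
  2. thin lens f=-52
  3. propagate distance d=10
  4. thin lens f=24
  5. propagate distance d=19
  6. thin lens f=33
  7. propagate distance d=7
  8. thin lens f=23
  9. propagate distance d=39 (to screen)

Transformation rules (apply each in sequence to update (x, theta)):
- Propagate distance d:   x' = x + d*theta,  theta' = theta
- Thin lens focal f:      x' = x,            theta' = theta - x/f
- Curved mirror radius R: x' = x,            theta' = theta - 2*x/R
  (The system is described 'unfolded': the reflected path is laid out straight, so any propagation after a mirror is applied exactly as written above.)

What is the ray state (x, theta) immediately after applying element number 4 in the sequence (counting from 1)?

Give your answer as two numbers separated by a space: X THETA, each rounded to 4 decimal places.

Initial: x=-3.0000 theta=0.0000
After 1 (propagate distance d=22): x=-3.0000 theta=0.0000
After 2 (thin lens f=-52): x=-3.0000 theta=-3/52 (≈-0.0577)
After 3 (propagate distance d=10): x=-93/26 (≈-3.5769) theta=-3/52 (≈-0.0577)
After 4 (thin lens f=24): x=-93/26 (≈-3.5769) theta=19/208 (≈0.0913)
Rounded to 4 decimal places: x = -3.5769, theta = 0.0913

Answer: -3.5769 0.0913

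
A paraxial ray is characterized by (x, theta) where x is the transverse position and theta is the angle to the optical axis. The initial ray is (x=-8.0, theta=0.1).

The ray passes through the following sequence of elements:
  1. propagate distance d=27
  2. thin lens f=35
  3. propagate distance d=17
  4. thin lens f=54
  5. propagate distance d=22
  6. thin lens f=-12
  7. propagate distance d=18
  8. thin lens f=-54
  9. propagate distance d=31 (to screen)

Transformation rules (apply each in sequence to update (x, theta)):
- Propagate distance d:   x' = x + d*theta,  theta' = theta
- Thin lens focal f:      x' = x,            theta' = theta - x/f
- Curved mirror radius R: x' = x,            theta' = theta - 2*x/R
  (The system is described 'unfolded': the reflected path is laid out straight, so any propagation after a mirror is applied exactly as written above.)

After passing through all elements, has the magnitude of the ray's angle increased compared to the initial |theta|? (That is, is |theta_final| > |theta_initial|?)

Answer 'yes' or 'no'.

Answer: yes

Derivation:
Initial: x=-8.0000 theta=0.1000
After 1 (propagate distance d=27): x=-5.3000 theta=0.1000
After 2 (thin lens f=35): x=-5.3000 theta=44/175 (≈0.2514)
After 3 (propagate distance d=17): x=-359/350 (≈-1.0257) theta=44/175 (≈0.2514)
After 4 (thin lens f=54): x=-359/350 (≈-1.0257) theta=5111/18900 (≈0.2704)
After 5 (propagate distance d=22): x=23264/4725 (≈4.9236) theta=5111/18900 (≈0.2704)
After 6 (thin lens f=-12): x=23264/4725 (≈4.9236) theta=38597/56700 (≈0.6807)
After 7 (propagate distance d=18): x=162319/9450 (≈17.1766) theta=38597/56700 (≈0.6807)
After 8 (thin lens f=-54): x=162319/9450 (≈17.1766) theta=127423/127575 (≈0.9988)
After 9 (propagate distance d=31 (to screen)): x=12282839/255150 (≈48.1397) theta=127423/127575 (≈0.9988)
|theta_initial|=0.1000 |theta_final|=127423/127575 (≈0.9988) -> increased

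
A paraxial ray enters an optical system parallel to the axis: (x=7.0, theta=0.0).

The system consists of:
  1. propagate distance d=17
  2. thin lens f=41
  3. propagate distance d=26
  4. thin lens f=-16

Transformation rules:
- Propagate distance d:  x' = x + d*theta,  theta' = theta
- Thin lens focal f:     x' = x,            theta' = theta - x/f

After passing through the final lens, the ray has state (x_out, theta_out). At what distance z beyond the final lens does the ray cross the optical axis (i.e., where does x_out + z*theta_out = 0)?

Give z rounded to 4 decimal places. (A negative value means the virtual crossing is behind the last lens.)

Answer: 240.0000

Derivation:
Initial: x=7.0000 theta=0.0000
After 1 (propagate distance d=17): x=7.0000 theta=0.0000
After 2 (thin lens f=41): x=7.0000 theta=-7/41 (≈-0.1707)
After 3 (propagate distance d=26): x=105/41 (≈2.5610) theta=-7/41 (≈-0.1707)
After 4 (thin lens f=-16): x=105/41 (≈2.5610) theta=-7/656 (≈-0.0107)
z_focus = -x_out/theta_out = -(105/41)/(-7/656) = 240.0000
Rounded to 4 decimal places: z = 240.0000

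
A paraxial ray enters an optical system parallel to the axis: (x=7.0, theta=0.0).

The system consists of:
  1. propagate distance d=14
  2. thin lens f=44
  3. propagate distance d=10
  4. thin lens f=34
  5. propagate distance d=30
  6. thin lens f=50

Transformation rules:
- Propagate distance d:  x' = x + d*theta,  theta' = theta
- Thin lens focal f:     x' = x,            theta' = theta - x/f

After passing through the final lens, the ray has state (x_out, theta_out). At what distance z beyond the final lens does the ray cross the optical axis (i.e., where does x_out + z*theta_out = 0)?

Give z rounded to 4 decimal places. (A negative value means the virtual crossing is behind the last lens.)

Initial: x=7.0000 theta=0.0000
After 1 (propagate distance d=14): x=7.0000 theta=0.0000
After 2 (thin lens f=44): x=7.0000 theta=-7/44 (≈-0.1591)
After 3 (propagate distance d=10): x=119/22 (≈5.4091) theta=-7/44 (≈-0.1591)
After 4 (thin lens f=34): x=119/22 (≈5.4091) theta=-7/22 (≈-0.3182)
After 5 (propagate distance d=30): x=-91/22 (≈-4.1364) theta=-7/22 (≈-0.3182)
After 6 (thin lens f=50): x=-91/22 (≈-4.1364) theta=-259/1100 (≈-0.2355)
z_focus = -x_out/theta_out = -(-91/22)/(-259/1100) = -650/37 ≈ -17.5676
Rounded to 4 decimal places: z = -17.5676

Answer: -17.5676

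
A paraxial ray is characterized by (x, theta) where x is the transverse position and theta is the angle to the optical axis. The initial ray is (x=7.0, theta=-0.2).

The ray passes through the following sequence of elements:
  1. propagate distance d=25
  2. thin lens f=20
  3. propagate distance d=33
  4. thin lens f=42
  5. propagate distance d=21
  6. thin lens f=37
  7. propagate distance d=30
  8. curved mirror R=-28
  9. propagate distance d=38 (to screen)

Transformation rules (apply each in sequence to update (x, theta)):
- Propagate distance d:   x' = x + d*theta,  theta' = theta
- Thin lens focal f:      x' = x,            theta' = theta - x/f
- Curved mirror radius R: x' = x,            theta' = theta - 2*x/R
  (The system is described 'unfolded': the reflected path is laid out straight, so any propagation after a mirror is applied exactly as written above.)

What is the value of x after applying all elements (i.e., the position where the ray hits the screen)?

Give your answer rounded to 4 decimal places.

Initial: x=7.0000 theta=-0.2000
After 1 (propagate distance d=25): x=2.0000 theta=-0.2000
After 2 (thin lens f=20): x=2.0000 theta=-0.3000
After 3 (propagate distance d=33): x=-7.9000 theta=-0.3000
After 4 (thin lens f=42): x=-7.9000 theta=-47/420 (≈-0.1119)
After 5 (propagate distance d=21): x=-10.2500 theta=-47/420 (≈-0.1119)
After 6 (thin lens f=37): x=-10.2500 theta=1283/7770 (≈0.1651)
After 7 (propagate distance d=30): x=-5487/1036 (≈-5.2963) theta=1283/7770 (≈0.1651)
After 8 (curved mirror R=-28): x=-5487/1036 (≈-5.2963) theta=-46381/217560 (≈-0.2132)
After 9 (propagate distance d=38 (to screen)): x=-728687/54390 (≈-13.3974) theta=-46381/217560 (≈-0.2132)
Rounded to 4 decimal places: x = -13.3974

Answer: -13.3974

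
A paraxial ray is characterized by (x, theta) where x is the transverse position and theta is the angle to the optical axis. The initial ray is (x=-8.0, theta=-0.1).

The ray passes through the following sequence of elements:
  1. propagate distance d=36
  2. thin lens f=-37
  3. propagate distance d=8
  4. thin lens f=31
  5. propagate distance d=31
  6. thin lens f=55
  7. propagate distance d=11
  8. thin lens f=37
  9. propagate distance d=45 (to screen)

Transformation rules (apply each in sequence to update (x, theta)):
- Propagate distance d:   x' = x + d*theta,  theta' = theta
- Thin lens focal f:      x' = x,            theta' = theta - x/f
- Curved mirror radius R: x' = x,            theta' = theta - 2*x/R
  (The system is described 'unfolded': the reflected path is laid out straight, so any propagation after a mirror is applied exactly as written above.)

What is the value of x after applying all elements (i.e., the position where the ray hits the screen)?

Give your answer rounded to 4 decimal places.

Answer: 15.5779

Derivation:
Initial: x=-8.0000 theta=-0.1000
After 1 (propagate distance d=36): x=-11.6000 theta=-0.1000
After 2 (thin lens f=-37): x=-11.6000 theta=-153/370 (≈-0.4135)
After 3 (propagate distance d=8): x=-2758/185 (≈-14.9081) theta=-153/370 (≈-0.4135)
After 4 (thin lens f=31): x=-2758/185 (≈-14.9081) theta=773/11470 (≈0.0674)
After 5 (propagate distance d=31): x=-4743/370 (≈-12.8189) theta=773/11470 (≈0.0674)
After 6 (thin lens f=55): x=-4743/370 (≈-12.8189) theta=94774/315425 (≈0.3005)
After 7 (propagate distance d=11): x=-545617/57350 (≈-9.5138) theta=94774/315425 (≈0.3005)
After 8 (thin lens f=37): x=-545617/57350 (≈-9.5138) theta=13015063/23341450 (≈0.5576)
After 9 (propagate distance d=45 (to screen)): x=181805858/11670725 (≈15.5779) theta=13015063/23341450 (≈0.5576)
Rounded to 4 decimal places: x = 15.5779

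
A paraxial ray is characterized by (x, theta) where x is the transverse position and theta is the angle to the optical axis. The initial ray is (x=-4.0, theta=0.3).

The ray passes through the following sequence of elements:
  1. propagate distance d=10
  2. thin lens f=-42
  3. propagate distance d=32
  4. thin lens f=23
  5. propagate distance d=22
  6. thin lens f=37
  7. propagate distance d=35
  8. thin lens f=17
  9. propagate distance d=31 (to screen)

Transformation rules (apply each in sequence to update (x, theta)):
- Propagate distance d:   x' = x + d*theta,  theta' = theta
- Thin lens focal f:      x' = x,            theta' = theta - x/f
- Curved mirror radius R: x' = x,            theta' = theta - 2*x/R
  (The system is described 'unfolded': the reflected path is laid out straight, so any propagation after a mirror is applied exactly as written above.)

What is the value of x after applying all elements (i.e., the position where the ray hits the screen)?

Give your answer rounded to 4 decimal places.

Answer: -5.8026

Derivation:
Initial: x=-4.0000 theta=0.3000
After 1 (propagate distance d=10): x=-1.0000 theta=0.3000
After 2 (thin lens f=-42): x=-1.0000 theta=29/105 (≈0.2762)
After 3 (propagate distance d=32): x=823/105 (≈7.8381) theta=29/105 (≈0.2762)
After 4 (thin lens f=23): x=823/105 (≈7.8381) theta=-52/805 (≈-0.0646)
After 5 (propagate distance d=22): x=15497/2415 (≈6.4170) theta=-52/805 (≈-0.0646)
After 6 (thin lens f=37): x=15497/2415 (≈6.4170) theta=-21269/89355 (≈-0.2380)
After 7 (propagate distance d=35): x=-171026/89355 (≈-1.9140) theta=-21269/89355 (≈-0.2380)
After 8 (thin lens f=17): x=-171026/89355 (≈-1.9140) theta=-27221/217005 (≈-0.1254)
After 9 (propagate distance d=31 (to screen)): x=-79409/13685 (≈-5.8026) theta=-27221/217005 (≈-0.1254)
Rounded to 4 decimal places: x = -5.8026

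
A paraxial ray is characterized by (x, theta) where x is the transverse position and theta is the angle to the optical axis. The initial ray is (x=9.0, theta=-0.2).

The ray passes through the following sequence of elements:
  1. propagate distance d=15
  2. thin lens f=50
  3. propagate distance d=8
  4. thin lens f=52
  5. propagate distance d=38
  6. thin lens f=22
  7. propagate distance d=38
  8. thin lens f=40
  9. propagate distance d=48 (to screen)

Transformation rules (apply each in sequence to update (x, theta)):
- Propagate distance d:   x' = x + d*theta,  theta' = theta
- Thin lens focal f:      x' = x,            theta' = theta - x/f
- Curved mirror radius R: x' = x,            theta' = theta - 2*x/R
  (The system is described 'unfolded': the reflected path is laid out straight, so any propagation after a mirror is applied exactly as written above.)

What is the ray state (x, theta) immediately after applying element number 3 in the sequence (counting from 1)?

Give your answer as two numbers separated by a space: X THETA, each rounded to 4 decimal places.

Answer: 3.4400 -0.3200

Derivation:
Initial: x=9.0000 theta=-0.2000
After 1 (propagate distance d=15): x=6.0000 theta=-0.2000
After 2 (thin lens f=50): x=6.0000 theta=-0.3200
After 3 (propagate distance d=8): x=3.4400 theta=-0.3200
Rounded to 4 decimal places: x = 3.4400, theta = -0.3200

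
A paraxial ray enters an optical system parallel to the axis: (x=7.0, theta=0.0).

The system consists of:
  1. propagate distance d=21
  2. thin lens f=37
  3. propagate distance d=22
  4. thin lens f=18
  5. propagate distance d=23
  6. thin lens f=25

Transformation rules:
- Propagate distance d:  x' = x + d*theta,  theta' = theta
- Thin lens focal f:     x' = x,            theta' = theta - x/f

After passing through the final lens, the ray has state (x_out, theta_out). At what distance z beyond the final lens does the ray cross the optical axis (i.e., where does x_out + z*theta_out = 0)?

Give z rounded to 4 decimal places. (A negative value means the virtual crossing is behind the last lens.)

Initial: x=7.0000 theta=0.0000
After 1 (propagate distance d=21): x=7.0000 theta=0.0000
After 2 (thin lens f=37): x=7.0000 theta=-7/37 (≈-0.1892)
After 3 (propagate distance d=22): x=105/37 (≈2.8378) theta=-7/37 (≈-0.1892)
After 4 (thin lens f=18): x=105/37 (≈2.8378) theta=-77/222 (≈-0.3468)
After 5 (propagate distance d=23): x=-1141/222 (≈-5.1396) theta=-77/222 (≈-0.3468)
After 6 (thin lens f=25): x=-1141/222 (≈-5.1396) theta=-392/2775 (≈-0.1413)
z_focus = -x_out/theta_out = -(-1141/222)/(-392/2775) = -4075/112 ≈ -36.3839
Rounded to 4 decimal places: z = -36.3839

Answer: -36.3839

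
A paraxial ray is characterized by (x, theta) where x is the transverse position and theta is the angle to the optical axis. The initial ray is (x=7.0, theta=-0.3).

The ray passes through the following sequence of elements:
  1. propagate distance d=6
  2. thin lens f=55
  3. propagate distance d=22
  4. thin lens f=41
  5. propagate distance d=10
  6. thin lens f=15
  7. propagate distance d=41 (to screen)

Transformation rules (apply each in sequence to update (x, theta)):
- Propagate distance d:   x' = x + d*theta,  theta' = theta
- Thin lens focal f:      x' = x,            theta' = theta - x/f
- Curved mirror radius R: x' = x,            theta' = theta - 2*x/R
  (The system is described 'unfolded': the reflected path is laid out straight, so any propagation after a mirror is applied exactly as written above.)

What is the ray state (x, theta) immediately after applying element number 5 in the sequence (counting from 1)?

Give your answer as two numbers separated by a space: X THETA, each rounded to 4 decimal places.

Answer: -6.5767 -0.3097

Derivation:
Initial: x=7.0000 theta=-0.3000
After 1 (propagate distance d=6): x=5.2000 theta=-0.3000
After 2 (thin lens f=55): x=5.2000 theta=-217/550 (≈-0.3945)
After 3 (propagate distance d=22): x=-3.4800 theta=-217/550 (≈-0.3945)
After 4 (thin lens f=41): x=-3.4800 theta=-6983/22550 (≈-0.3097)
After 5 (propagate distance d=10): x=-74152/11275 (≈-6.5767) theta=-6983/22550 (≈-0.3097)
Rounded to 4 decimal places: x = -6.5767, theta = -0.3097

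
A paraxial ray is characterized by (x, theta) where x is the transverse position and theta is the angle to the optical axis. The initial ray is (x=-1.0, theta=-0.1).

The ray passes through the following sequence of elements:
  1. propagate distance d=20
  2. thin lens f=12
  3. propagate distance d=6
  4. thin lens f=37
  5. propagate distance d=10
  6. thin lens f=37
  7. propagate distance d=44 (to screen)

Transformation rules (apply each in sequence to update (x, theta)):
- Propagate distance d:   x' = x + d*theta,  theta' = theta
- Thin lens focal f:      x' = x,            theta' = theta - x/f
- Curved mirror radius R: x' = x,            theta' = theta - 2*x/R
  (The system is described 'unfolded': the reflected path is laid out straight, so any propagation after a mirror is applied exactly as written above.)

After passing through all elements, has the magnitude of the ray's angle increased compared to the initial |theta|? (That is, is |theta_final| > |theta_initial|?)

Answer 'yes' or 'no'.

Answer: yes

Derivation:
Initial: x=-1.0000 theta=-0.1000
After 1 (propagate distance d=20): x=-3.0000 theta=-0.1000
After 2 (thin lens f=12): x=-3.0000 theta=0.1500
After 3 (propagate distance d=6): x=-2.1000 theta=0.1500
After 4 (thin lens f=37): x=-2.1000 theta=153/740 (≈0.2068)
After 5 (propagate distance d=10): x=-6/185 (≈-0.0324) theta=153/740 (≈0.2068)
After 6 (thin lens f=37): x=-6/185 (≈-0.0324) theta=1137/5476 (≈0.2076)
After 7 (propagate distance d=44 (to screen)): x=62313/6845 (≈9.1034) theta=1137/5476 (≈0.2076)
|theta_initial|=0.1000 |theta_final|=1137/5476 (≈0.2076) -> increased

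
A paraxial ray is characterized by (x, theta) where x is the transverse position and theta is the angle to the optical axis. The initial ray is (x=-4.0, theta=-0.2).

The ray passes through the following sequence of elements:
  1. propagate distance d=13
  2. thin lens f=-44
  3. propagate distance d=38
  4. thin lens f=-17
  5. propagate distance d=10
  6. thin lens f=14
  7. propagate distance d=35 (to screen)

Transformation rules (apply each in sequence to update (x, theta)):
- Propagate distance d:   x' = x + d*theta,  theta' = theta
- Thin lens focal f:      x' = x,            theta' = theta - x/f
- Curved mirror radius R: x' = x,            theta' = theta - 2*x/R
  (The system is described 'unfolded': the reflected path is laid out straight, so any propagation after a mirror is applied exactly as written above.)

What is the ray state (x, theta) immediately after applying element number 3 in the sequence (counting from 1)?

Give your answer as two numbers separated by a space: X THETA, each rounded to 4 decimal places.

Initial: x=-4.0000 theta=-0.2000
After 1 (propagate distance d=13): x=-6.6000 theta=-0.2000
After 2 (thin lens f=-44): x=-6.6000 theta=-0.3500
After 3 (propagate distance d=38): x=-19.9000 theta=-0.3500
Rounded to 4 decimal places: x = -19.9000, theta = -0.3500

Answer: -19.9000 -0.3500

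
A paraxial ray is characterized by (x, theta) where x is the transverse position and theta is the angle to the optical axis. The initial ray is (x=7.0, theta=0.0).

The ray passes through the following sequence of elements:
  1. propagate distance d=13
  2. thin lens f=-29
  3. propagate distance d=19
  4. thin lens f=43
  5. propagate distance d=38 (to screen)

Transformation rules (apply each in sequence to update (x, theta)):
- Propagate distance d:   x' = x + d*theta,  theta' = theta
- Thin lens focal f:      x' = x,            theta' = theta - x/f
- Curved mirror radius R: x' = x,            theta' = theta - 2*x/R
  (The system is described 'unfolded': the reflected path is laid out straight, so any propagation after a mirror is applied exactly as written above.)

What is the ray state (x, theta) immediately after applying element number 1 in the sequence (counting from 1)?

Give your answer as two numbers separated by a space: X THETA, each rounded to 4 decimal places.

Answer: 7.0000 0.0000

Derivation:
Initial: x=7.0000 theta=0.0000
After 1 (propagate distance d=13): x=7.0000 theta=0.0000
Rounded to 4 decimal places: x = 7.0000, theta = 0.0000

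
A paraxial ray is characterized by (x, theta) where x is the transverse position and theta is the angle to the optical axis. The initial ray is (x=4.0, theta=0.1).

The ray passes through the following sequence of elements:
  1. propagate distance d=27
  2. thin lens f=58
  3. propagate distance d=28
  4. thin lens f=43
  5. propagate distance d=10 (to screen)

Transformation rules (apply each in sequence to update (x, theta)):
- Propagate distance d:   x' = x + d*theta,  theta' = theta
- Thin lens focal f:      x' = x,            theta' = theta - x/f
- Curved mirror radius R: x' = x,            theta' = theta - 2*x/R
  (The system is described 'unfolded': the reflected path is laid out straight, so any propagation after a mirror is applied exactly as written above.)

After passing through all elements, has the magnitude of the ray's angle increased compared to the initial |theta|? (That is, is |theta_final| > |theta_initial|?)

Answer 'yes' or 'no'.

Initial: x=4.0000 theta=0.1000
After 1 (propagate distance d=27): x=6.7000 theta=0.1000
After 2 (thin lens f=58): x=6.7000 theta=-9/580 (≈-0.0155)
After 3 (propagate distance d=28): x=1817/290 (≈6.2655) theta=-9/580 (≈-0.0155)
After 4 (thin lens f=43): x=1817/290 (≈6.2655) theta=-4021/24940 (≈-0.1612)
After 5 (propagate distance d=10 (to screen)): x=29013/6235 (≈4.6532) theta=-4021/24940 (≈-0.1612)
|theta_initial|=0.1000 |theta_final|=4021/24940 (≈0.1612) -> increased

Answer: yes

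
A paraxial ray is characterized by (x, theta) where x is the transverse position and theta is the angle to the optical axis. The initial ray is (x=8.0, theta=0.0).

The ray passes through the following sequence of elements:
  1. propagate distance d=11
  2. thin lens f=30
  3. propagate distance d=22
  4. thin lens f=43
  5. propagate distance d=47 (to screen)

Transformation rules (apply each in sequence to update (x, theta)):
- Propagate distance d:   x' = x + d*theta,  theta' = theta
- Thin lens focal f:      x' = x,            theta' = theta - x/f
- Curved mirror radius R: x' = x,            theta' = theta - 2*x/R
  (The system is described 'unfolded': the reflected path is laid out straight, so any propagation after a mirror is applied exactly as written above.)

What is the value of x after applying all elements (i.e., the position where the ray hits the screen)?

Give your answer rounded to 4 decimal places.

Initial: x=8.0000 theta=0.0000
After 1 (propagate distance d=11): x=8.0000 theta=0.0000
After 2 (thin lens f=30): x=8.0000 theta=-4/15 (≈-0.2667)
After 3 (propagate distance d=22): x=32/15 (≈2.1333) theta=-4/15 (≈-0.2667)
After 4 (thin lens f=43): x=32/15 (≈2.1333) theta=-68/215 (≈-0.3163)
After 5 (propagate distance d=47 (to screen)): x=-8212/645 (≈-12.7318) theta=-68/215 (≈-0.3163)
Rounded to 4 decimal places: x = -12.7318

Answer: -12.7318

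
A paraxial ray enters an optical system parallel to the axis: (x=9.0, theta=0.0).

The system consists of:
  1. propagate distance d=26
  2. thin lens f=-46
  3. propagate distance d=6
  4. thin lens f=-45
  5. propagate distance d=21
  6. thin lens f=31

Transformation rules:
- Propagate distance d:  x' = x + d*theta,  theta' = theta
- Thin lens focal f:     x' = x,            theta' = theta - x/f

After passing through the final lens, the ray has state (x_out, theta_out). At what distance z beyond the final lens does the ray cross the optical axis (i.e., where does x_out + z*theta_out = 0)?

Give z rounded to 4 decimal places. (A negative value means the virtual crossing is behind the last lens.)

Answer: 99.0416

Derivation:
Initial: x=9.0000 theta=0.0000
After 1 (propagate distance d=26): x=9.0000 theta=0.0000
After 2 (thin lens f=-46): x=9.0000 theta=9/46 (≈0.1957)
After 3 (propagate distance d=6): x=234/23 (≈10.1739) theta=9/46 (≈0.1957)
After 4 (thin lens f=-45): x=234/23 (≈10.1739) theta=97/230 (≈0.4217)
After 5 (propagate distance d=21): x=4377/230 (≈19.0304) theta=97/230 (≈0.4217)
After 6 (thin lens f=31): x=4377/230 (≈19.0304) theta=-137/713 (≈-0.1921)
z_focus = -x_out/theta_out = -(4377/230)/(-137/713) = 135687/1370 ≈ 99.0416
Rounded to 4 decimal places: z = 99.0416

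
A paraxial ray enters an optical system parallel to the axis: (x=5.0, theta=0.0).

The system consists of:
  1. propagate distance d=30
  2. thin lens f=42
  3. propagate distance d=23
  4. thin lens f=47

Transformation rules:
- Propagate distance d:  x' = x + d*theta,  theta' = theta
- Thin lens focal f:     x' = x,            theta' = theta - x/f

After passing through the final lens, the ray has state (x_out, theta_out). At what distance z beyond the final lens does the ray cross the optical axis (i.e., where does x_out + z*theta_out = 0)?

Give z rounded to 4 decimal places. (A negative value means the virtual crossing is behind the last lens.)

Answer: 13.5303

Derivation:
Initial: x=5.0000 theta=0.0000
After 1 (propagate distance d=30): x=5.0000 theta=0.0000
After 2 (thin lens f=42): x=5.0000 theta=-5/42 (≈-0.1190)
After 3 (propagate distance d=23): x=95/42 (≈2.2619) theta=-5/42 (≈-0.1190)
After 4 (thin lens f=47): x=95/42 (≈2.2619) theta=-55/329 (≈-0.1672)
z_focus = -x_out/theta_out = -(95/42)/(-55/329) = 893/66 ≈ 13.5303
Rounded to 4 decimal places: z = 13.5303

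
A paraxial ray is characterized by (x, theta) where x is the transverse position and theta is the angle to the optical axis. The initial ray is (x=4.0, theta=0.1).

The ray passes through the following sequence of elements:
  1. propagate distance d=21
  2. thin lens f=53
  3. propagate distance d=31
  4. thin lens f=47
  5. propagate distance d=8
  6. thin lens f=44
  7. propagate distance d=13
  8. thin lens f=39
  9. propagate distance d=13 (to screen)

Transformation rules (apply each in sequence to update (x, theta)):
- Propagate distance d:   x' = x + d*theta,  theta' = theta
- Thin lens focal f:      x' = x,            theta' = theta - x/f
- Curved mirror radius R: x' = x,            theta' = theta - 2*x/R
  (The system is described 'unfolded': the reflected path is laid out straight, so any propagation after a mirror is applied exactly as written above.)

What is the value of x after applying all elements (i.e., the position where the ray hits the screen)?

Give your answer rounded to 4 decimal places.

Answer: -2.1301

Derivation:
Initial: x=4.0000 theta=0.1000
After 1 (propagate distance d=21): x=6.1000 theta=0.1000
After 2 (thin lens f=53): x=6.1000 theta=-4/265 (≈-0.0151)
After 3 (propagate distance d=31): x=597/106 (≈5.6321) theta=-4/265 (≈-0.0151)
After 4 (thin lens f=47): x=597/106 (≈5.6321) theta=-3361/24910 (≈-0.1349)
After 5 (propagate distance d=8): x=113407/24910 (≈4.5527) theta=-3361/24910 (≈-0.1349)
After 6 (thin lens f=44): x=113407/24910 (≈4.5527) theta=-261291/1096040 (≈-0.2384)
After 7 (propagate distance d=13): x=318625/219208 (≈1.4535) theta=-261291/1096040 (≈-0.2384)
After 8 (thin lens f=39): x=318625/219208 (≈1.4535) theta=-5891737/21372780 (≈-0.2757)
After 9 (propagate distance d=13 (to screen)): x=-7004099/3288120 (≈-2.1301) theta=-5891737/21372780 (≈-0.2757)
Rounded to 4 decimal places: x = -2.1301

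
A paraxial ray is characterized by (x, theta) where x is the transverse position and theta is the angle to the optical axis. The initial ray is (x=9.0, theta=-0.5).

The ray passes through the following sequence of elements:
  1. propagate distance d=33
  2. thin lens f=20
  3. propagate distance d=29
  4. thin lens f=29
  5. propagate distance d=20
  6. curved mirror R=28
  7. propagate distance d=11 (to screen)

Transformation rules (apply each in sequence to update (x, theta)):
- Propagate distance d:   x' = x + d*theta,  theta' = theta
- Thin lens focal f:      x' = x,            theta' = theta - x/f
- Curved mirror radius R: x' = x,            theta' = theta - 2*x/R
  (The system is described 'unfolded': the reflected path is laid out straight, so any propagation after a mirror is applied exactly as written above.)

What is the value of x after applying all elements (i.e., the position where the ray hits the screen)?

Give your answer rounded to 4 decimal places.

Initial: x=9.0000 theta=-0.5000
After 1 (propagate distance d=33): x=-7.5000 theta=-0.5000
After 2 (thin lens f=20): x=-7.5000 theta=-0.1250
After 3 (propagate distance d=29): x=-11.1250 theta=-0.1250
After 4 (thin lens f=29): x=-11.1250 theta=15/58 (≈0.2586)
After 5 (propagate distance d=20): x=-1381/232 (≈-5.9526) theta=15/58 (≈0.2586)
After 6 (curved mirror R=28): x=-1381/232 (≈-5.9526) theta=2221/3248 (≈0.6838)
After 7 (propagate distance d=11 (to screen)): x=5097/3248 (≈1.5693) theta=2221/3248 (≈0.6838)
Rounded to 4 decimal places: x = 1.5693

Answer: 1.5693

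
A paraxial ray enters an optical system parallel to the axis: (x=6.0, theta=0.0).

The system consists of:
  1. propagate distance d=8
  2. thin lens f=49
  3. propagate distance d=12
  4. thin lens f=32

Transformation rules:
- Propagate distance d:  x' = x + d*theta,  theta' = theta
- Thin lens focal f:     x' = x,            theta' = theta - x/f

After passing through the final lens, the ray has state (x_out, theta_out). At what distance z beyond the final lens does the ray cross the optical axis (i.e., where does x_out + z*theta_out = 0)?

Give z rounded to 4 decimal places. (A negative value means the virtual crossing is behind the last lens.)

Initial: x=6.0000 theta=0.0000
After 1 (propagate distance d=8): x=6.0000 theta=0.0000
After 2 (thin lens f=49): x=6.0000 theta=-6/49 (≈-0.1224)
After 3 (propagate distance d=12): x=222/49 (≈4.5306) theta=-6/49 (≈-0.1224)
After 4 (thin lens f=32): x=222/49 (≈4.5306) theta=-207/784 (≈-0.2640)
z_focus = -x_out/theta_out = -(222/49)/(-207/784) = 1184/69 ≈ 17.1594
Rounded to 4 decimal places: z = 17.1594

Answer: 17.1594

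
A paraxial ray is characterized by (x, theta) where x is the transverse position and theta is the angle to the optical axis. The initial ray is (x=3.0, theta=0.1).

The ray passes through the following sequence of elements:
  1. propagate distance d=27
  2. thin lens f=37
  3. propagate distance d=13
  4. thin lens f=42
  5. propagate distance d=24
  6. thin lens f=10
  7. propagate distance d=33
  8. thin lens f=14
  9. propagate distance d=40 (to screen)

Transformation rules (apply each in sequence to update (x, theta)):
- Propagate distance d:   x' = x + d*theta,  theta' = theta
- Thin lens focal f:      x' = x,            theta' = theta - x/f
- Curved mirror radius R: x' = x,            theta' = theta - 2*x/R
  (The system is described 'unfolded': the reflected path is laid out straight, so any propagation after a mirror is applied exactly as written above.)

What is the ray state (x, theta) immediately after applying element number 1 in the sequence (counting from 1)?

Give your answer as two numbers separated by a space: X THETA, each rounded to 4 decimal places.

Answer: 5.7000 0.1000

Derivation:
Initial: x=3.0000 theta=0.1000
After 1 (propagate distance d=27): x=5.7000 theta=0.1000
Rounded to 4 decimal places: x = 5.7000, theta = 0.1000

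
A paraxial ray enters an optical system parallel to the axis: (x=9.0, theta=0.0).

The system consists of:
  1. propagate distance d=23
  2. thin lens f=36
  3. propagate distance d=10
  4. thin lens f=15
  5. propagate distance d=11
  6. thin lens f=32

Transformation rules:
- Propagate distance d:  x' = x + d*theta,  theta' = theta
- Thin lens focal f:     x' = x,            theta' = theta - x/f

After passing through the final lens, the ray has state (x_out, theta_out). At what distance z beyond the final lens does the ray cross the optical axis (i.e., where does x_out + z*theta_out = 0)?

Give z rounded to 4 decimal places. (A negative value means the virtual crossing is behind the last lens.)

Initial: x=9.0000 theta=0.0000
After 1 (propagate distance d=23): x=9.0000 theta=0.0000
After 2 (thin lens f=36): x=9.0000 theta=-0.2500
After 3 (propagate distance d=10): x=6.5000 theta=-0.2500
After 4 (thin lens f=15): x=6.5000 theta=-41/60 (≈-0.6833)
After 5 (propagate distance d=11): x=-61/60 (≈-1.0167) theta=-41/60 (≈-0.6833)
After 6 (thin lens f=32): x=-61/60 (≈-1.0167) theta=-417/640 (≈-0.6516)
z_focus = -x_out/theta_out = -(-61/60)/(-417/640) = -1952/1251 ≈ -1.5604
Rounded to 4 decimal places: z = -1.5604

Answer: -1.5604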